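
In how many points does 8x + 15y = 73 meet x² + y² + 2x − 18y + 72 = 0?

0

Substituting the line into the circle gives 289x² + 1442x + 1819 = 0.
Δ = 2079364 − 2102764 = −23400.
No real roots: the line does not meet the circle.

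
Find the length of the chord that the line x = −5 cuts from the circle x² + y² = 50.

Centre (0, 0), r² = 50. Perpendicular distance d from centre to line = |5| / √1 = 5.
Chord = 2√(r² − d²) = 2·√(25) = 10.

10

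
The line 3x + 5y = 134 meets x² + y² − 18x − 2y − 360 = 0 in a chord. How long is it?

4√34

The distance from (9, 1) to the line is 102/√34, and r² = 442.
Chord = 2√(r² − d²) = 2·√(136) = 4√34.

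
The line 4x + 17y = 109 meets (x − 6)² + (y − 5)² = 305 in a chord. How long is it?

2√305

Centre (6, 5), r² = 305. Perpendicular distance d from centre to line = |0| / √305 = 0/√305.
Chord = 2√(r² − d²) = 2·√(305) = 2√305.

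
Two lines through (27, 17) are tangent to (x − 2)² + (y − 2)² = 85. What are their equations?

2x − 9y = −99 and 7x − 6y = 87

A line y − (17) = m(x − (27)) is tangent when its distance from (2, 2) is √85:
[m·(−25) − (−15)]² = 85(m² + 1)
54m² − 75m + 14 = 0, so m = 2/9 or m = 7/6.
Through (27, 17) these give 2x − 9y = −99 and 7x − 6y = 87.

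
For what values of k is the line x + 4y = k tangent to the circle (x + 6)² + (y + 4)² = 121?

Tangency holds when the distance from the centre (−6, −4) to the line equals the radius 11:
|1·(−6) + 4·(−4) − k| / √17 = 11
|k − (−22)| = 11√17.

k = −22 ± 11√17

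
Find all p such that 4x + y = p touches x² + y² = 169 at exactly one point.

p = ±13√17

The line touches the circle iff its distance from (0, 0) is 13:
|4·0 + 1·0 − p| / √17 = 13
|p| = 13√17.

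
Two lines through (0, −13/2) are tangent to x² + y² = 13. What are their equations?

3x + 2y = −13 and 3x − 2y = 13

A line y − (−13/2) = m(x − (0)) is tangent when its distance from (0, 0) is √13:
(0m − (13/2))² = 13(m² + 1)
4m² − 9 = 0, so m = −3/2 or m = 3/2.
With m = −3/2: 3x + 2y = −13. With m = 3/2: 3x − 2y = 13.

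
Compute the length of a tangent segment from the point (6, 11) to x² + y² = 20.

√137

The centre is (0, 0) and r = 2√5. The square of the distance from P to the centre is 36 + 121 = 157.
By the tangent–radius right angle, tangent length = √(|PO|² − r²) = √137.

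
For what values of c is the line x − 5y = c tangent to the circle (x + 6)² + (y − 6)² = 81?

c = −36 ± 9√26

Tangency holds when the distance from the centre (−6, 6) to the line equals the radius 9:
|1·(−6) − 5·6 − c| / √26 = 9
|c − (−36)| = 9√26.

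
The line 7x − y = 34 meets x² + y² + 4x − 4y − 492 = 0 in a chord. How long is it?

30√2

Centre (−2, 2), r² = 500. Perpendicular distance d from centre to line = |−50| / √50 = 50/√50.
Half the chord is √(r² − d²) = √(450), so the full chord is 30√2.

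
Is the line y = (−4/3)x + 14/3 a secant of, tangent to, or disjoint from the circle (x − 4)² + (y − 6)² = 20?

secant

Substituting the line into the circle gives 25x² − 40x − 20 = 0.
Δ = 1600 − (−2000) = 3600.
Two real roots: the line is a secant.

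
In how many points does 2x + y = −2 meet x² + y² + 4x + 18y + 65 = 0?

0

d² = (2·(−2) + 1·(−9) − (−2))²/5 = 121/5; r² = 20.
Since d² > r², the line lies outside the circle.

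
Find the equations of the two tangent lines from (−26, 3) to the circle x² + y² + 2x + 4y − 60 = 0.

A line y − (3) = m(x − (−26)) is tangent when its distance from (−1, −2) is √65:
[m·(25) − (−5)]² = 65(m² + 1)
56m² + 25m − 4 = 0, so m = 1/8 or m = −4/7.
Through (−26, 3) these give x − 8y = −50 and 4x + 7y = −83.

x − 8y = −50 and 4x + 7y = −83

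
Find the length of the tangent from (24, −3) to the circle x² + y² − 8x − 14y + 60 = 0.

3√55

Centre (4, 7), r² = 5. |PO|² = (20)² + (−10)² = 500.
By the tangent–radius right angle, tangent length = √(|PO|² − r²) = √495 = 3√55.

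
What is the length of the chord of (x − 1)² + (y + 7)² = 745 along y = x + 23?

23√2

Substitute y = x + 23:
2x² + 58x + 156 = 0  ⟹  x² + 29x + 78 = 0
x = −3 or x = −26, giving (−3, 20) and (−26, −3).
|(−3, 20) − (−26, −3)| = √((23)² + (23)²) = 23√2.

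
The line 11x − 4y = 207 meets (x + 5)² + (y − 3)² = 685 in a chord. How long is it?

2√137

From the line, y = (−207 + 11x)/4. Substituting:
137x² − 4658x + 37401 = 0  ⟹  x² − 34x + 273 = 0
x = 21 or x = 13, giving (21, 6) and (13, −16).
Chord length = distance between (21, 6) and (13, −16) = √548 = 2√137.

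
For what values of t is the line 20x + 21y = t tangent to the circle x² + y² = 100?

t = −290 or t = 290

For a tangent, require d(centre, line) = r = 10.
|20·0 + 21·0 − t| / √841 = 10
|t| = 10·29, so t = 290 or t = −290.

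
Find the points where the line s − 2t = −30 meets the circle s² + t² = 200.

Express t = (30 + s)/2 and substitute into the circle:
5s² + 60s + 100 = 0  ⟹  s² + 12s + 20 = 0
s = −2 or s = −10, giving (−2, 14) and (−10, 10).

(−10, 10) and (−2, 14)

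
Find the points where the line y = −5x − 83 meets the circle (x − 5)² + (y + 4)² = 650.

(−18, 7) and (−12, −23)

Substitute y = −5x − 83:
26x² + 780x + 5616 = 0  ⟹  x² + 30x + 216 = 0
x = −12 or x = −18, giving (−12, −23) and (−18, 7).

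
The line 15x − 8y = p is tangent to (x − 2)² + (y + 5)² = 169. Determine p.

p = −151 or p = 291

Tangency holds when the distance from the centre (2, −5) to the line equals the radius 13:
|15·2 − 8·(−5) − p| / √289 = 13
|p − (70)| = 13·17, so p = 291 or p = −151.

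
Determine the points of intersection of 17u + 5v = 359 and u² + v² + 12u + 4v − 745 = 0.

(17, 14) and (22, −3)

From the line, v = (359 − 17u)/5. Substituting:
314u² − 12246u + 117436 = 0  ⟹  u² − 39u + 374 = 0
u = 22 or u = 17, giving (22, −3) and (17, 14).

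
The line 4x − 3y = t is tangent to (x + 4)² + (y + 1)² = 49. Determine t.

Tangency holds when the distance from the centre (−4, −1) to the line equals the radius 7:
|4·(−4) − 3·(−1) − t| / √25 = 7
|t − (−13)| = 7·5, so t = 22 or t = −48.

t = −48 or t = 22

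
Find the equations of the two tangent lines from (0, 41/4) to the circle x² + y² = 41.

Let a tangent through (0, 41/4) have slope m. Its distance from (0, 0) must equal √41:
[m·(0) − (−41/4)]² = 41(m² + 1)
16m² − 25 = 0, so m = 5/4 or m = −5/4.
Through (0, 41/4) these give 5x − 4y = −41 and 5x + 4y = 41.

5x − 4y = −41 and 5x + 4y = 41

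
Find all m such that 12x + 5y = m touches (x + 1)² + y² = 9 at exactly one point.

m = −51 or m = 27

For a tangent, require d(centre, line) = r = 3.
|12·(−1) + 5·0 − m| / √169 = 3
|m − (−12)| = 3·13, so m = 27 or m = −51.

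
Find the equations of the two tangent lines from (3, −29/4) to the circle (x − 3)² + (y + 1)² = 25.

3x − 4y = 38 and 3x + 4y = −20

Let a tangent through (3, −29/4) have slope m. Its distance from (3, −1) must equal 5:
[m·(0) − (25/4)]² = 25(m² + 1)
16m² − 9 = 0, so m = 3/4 or m = −3/4.
With m = 3/4: 3x − 4y = 38. With m = −3/4: 3x + 4y = −20.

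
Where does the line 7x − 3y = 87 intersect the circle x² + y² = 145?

(9, −8) and (12, −1)

From the line, y = (−87 + 7x)/3. Substituting:
58x² − 1218x + 6264 = 0  ⟹  x² − 21x + 108 = 0
x = 12 or x = 9, giving (12, −1) and (9, −8).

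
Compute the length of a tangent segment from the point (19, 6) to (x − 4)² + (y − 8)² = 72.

With centre O = (4, 8), |OP|² = 229 and r² = 72.
By the tangent–radius right angle, tangent length = √(|PO|² − r²) = √157.

√157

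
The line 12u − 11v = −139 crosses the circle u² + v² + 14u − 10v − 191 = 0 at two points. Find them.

(−18, −7) and (4, 17)

From the line, v = (139 + 12u)/11. Substituting:
265u² + 3710u − 19080 = 0  ⟹  u² + 14u − 72 = 0
u = 4 or u = −18, giving (4, 17) and (−18, −7).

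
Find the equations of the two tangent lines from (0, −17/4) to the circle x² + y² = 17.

x − 4y = 17 and x + 4y = −17

Write the tangent as mx − y + (−17/4 − m·(0)) = 0 and set its distance from the centre to √17:
(0m − (17/4))² = 17(m² + 1)
16m² − 1 = 0, so m = 1/4 or m = −1/4.
Through (0, −17/4) these give x − 4y = 17 and x + 4y = −17.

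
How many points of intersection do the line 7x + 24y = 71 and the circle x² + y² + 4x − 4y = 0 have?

2

Substituting the line into the circle gives 625x² + 1982x − 1775 = 0.
Δ = 3928324 − (−4437500) = 8365824.
Two real roots: the line is a secant.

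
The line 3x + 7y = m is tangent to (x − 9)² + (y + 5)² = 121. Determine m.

m = −8 ± 11√58

The line touches the circle iff its distance from (9, −5) is 11:
|3·9 + 7·(−5) − m| / √58 = 11
|m − (−8)| = 11√58.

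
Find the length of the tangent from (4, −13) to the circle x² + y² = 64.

11

With centre O = (0, 0), |OP|² = 185 and r² = 64.
By the tangent–radius right angle, tangent length = √(|PO|² − r²) = √121 = 11.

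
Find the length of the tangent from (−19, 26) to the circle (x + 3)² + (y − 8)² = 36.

4√34

The centre is (−3, 8) and r = 6. The square of the distance from P to the centre is 256 + 324 = 580.
By the tangent–radius right angle, tangent length = √(|PO|² − r²) = √544 = 4√34.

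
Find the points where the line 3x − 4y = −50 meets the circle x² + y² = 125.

Express y = (50 + 3x)/4 and substitute into the circle:
25x² + 300x + 500 = 0  ⟹  x² + 12x + 20 = 0
x = −2 or x = −10, giving (−2, 11) and (−10, 5).

(−10, 5) and (−2, 11)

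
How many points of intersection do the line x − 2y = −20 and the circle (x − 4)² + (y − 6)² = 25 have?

0

d² = (1·4 − 2·6 − (−20))²/5 = 144/5; r² = 25.
Since d² > r², the line lies outside the circle.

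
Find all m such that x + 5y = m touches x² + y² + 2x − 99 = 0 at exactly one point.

Tangency holds when the distance from the centre (−1, 0) to the line equals the radius 10:
|1·(−1) + 5·0 − m| / √26 = 10
|m − (−1)| = 10√26.

m = −1 ± 10√26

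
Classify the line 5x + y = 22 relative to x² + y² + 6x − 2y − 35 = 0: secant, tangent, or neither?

neither

d² = (5·(−3) + 1·1 − (22))²/26 = 648/13; r² = 45.
Since d² > r², the line lies outside the circle.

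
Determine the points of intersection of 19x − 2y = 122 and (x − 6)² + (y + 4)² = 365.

From the line, y = (−122 + 19x)/2. Substituting:
365x² − 4380x + 11680 = 0  ⟹  x² − 12x + 32 = 0
x = 8 or x = 4, giving (8, 15) and (4, −23).

(4, −23) and (8, 15)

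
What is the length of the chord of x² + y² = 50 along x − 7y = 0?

From the line, y = (x)/7. Substituting:
50x² − 2450 = 0  ⟹  x² − 49 = 0
x = 7 or x = −7, giving (7, 1) and (−7, −1).
Chord length = distance between (7, 1) and (−7, −1) = √200 = 10√2.

10√2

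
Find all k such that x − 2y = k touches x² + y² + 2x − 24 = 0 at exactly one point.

k = −1 ± 5√5

Tangency holds when the distance from the centre (−1, 0) to the line equals the radius 5:
|1·(−1) − 2·0 − k| / √5 = 5
|k − (−1)| = 5√5.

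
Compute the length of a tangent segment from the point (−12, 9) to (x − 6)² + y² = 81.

The centre is (6, 0) and r = 9. The square of the distance from P to the centre is 324 + 81 = 405.
The tangent meets the radius at right angles, so tangent² = |PO|² − r² = 405 − 81 = 324.

18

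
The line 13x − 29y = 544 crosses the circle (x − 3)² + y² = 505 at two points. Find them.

(−5, −21) and (24, −8)

Substitute y = (−544 + 13x)/29:
1010x² − 19190x − 121200 = 0  ⟹  x² − 19x − 120 = 0
x = 24 or x = −5, giving (24, −8) and (−5, −21).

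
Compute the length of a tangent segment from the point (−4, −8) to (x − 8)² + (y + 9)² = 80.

√65

With centre O = (8, −9), |OP|² = 145 and r² = 80.
Power of the point: PT² = |PO|² − r² = 65, so PT = √65.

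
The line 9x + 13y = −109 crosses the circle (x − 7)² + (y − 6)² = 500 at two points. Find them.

(−15, 2) and (11, −16)

Substitute y = (−109 − 9x)/13:
250x² + 1000x − 41250 = 0  ⟹  x² + 4x − 165 = 0
x = 11 or x = −15, giving (11, −16) and (−15, 2).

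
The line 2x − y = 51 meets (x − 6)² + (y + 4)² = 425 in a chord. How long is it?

Centre (6, −4), r² = 425. Perpendicular distance d from centre to line = |−35| / √5 = 35/√5.
Chord = 2√(r² − d²) = 2·√(180) = 12√5.

12√5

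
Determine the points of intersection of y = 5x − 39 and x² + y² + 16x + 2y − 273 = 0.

Express y = 5x − 39 and substitute into the circle:
26x² − 364x + 1170 = 0  ⟹  x² − 14x + 45 = 0
x = 9 or x = 5, giving (9, 6) and (5, −14).

(5, −14) and (9, 6)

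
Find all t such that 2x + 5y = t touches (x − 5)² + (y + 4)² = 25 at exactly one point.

For a tangent, require d(centre, line) = r = 5.
|2·5 + 5·(−4) − t| / √29 = 5
|t − (−10)| = 5√29.

t = −10 ± 5√29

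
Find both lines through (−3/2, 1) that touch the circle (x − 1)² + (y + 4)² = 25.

Let a tangent through (−3/2, 1) have slope m. Its distance from (1, −4) must equal 5:
[m·(5/2) − (−5)]² = 25(m² + 1)
3m² − 4m = 0, so m = 4/3 or m = 0.
Through (−3/2, 1) these give 4x − 3y = −9 and y = 1.

4x − 3y = −9 and y = 1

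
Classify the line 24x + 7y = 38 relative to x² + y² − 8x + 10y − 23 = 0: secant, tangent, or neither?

Centre (4, −5), r² = 64. Distance² from centre to line = (23)²/625 = 529/625.
Since d² < r², the line cuts the circle twice.

secant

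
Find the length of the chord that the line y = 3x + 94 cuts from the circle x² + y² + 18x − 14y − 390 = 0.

8√10

Centre (−9, 7), r² = 520. Perpendicular distance d from centre to line = |60| / √10 = 60/√10.
Chord = 2√(r² − d²) = 2·√(160) = 8√10.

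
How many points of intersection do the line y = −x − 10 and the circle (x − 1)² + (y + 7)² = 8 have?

1

Centre (1, −7), r² = 8. Distance² from centre to line = (4)²/2 = 8.
Since d² = r², the line is tangent.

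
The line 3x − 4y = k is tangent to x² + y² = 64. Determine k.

k = −40 or k = 40

The line touches the circle iff its distance from (0, 0) is 8:
|3·0 − 4·0 − k| / √25 = 8
|k| = 8·5, so k = 40 or k = −40.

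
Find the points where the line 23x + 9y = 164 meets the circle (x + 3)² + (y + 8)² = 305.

(4, 8) and (13, −15)

Express y = (164 − 23x)/9 and substitute into the circle:
610x² − 10370x + 31720 = 0  ⟹  x² − 17x + 52 = 0
x = 13 or x = 4, giving (13, −15) and (4, 8).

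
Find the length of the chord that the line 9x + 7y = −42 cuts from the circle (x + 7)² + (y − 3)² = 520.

Substitute y = (−42 − 9x)/7:
130x² + 1820x − 19110 = 0  ⟹  x² + 14x − 147 = 0
x = 7 or x = −21, giving (7, −15) and (−21, 21).
|(7, −15) − (−21, 21)| = √((28)² + (−36)²) = 4√130.

4√130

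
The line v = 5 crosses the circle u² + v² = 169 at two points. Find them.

Substitute v = 5:
u² − 144 = 0
u = 12 or u = −12, giving (12, 5) and (−12, 5).

(−12, 5) and (12, 5)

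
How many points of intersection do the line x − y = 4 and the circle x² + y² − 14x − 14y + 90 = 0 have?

1

Substituting the line into the circle gives 2x² − 36x + 162 = 0.
Discriminant = (−36)² − 4·2·(162) = 0.
A repeated root: the line is tangent.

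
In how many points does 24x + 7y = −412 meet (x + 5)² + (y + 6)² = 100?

1

Substituting the line into the circle gives 625x² + 18250x + 133225 = 0.
Δ = 333062500 − 333062500 = 0.
A repeated root: the line is tangent.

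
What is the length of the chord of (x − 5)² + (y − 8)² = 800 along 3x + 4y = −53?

40

Centre (5, 8), r² = 800. Perpendicular distance d from centre to line = |100| / √25 = 100/√25.
Chord = 2√(r² − d²) = 2·√(400) = 40.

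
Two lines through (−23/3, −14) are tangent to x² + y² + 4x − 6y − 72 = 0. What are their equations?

9x + 2y = −97 and 6x − 7y = 52

Let a tangent through (−23/3, −14) have slope m. Its distance from (−2, 3) must equal √85:
(17/3m − (17))² = 85(m² + 1)
14m² + 51m − 54 = 0, so m = −9/2 or m = 6/7.
With m = −9/2: 9x + 2y = −97. With m = 6/7: 6x − 7y = 52.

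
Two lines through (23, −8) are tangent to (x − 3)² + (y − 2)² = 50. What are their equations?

x + y = 15 and x + 7y = −33

Write the tangent as mx − y + (−8 − m·(23)) = 0 and set its distance from the centre to 5√2:
(−20m − (10))² = 50(m² + 1)
7m² + 8m + 1 = 0, so m = −1 or m = −1/7.
With m = −1: x + y = 15. With m = −1/7: x + 7y = −33.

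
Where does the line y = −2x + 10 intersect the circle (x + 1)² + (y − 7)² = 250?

(−6, 22) and (8, −6)

From the line, y = −2x + 10. Substituting:
5x² − 10x − 240 = 0  ⟹  x² − 2x − 48 = 0
x = 8 or x = −6, giving (8, −6) and (−6, 22).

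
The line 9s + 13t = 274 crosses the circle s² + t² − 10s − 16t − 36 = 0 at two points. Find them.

(3, 19) and (16, 10)

From the line, t = (274 − 9s)/13. Substituting:
250s² − 4750s + 12000 = 0  ⟹  s² − 19s + 48 = 0
s = 16 or s = 3, giving (16, 10) and (3, 19).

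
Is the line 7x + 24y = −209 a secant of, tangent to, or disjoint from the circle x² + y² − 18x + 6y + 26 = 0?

tangent

d² = (7·9 + 24·(−3) − (−209))²/625 = 64; r² = 64.
Since d² = r², the line is tangent.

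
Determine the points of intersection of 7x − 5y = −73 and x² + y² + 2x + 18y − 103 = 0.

Substitute y = (73 + 7x)/5:
74x² + 1702x + 9324 = 0  ⟹  x² + 23x + 126 = 0
x = −9 or x = −14, giving (−9, 2) and (−14, −5).

(−14, −5) and (−9, 2)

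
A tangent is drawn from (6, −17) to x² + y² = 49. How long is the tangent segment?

The centre is (0, 0) and r = 7. The square of the distance from P to the centre is 36 + 289 = 325.
Power of the point: PT² = |PO|² − r² = 276, so PT = 2√69.

2√69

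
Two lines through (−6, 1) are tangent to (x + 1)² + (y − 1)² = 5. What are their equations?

Let a tangent through (−6, 1) have slope m. Its distance from (−1, 1) must equal √5:
(5m − (0))² = 5(m² + 1)
4m² − 1 = 0, so m = 1/2 or m = −1/2.
Through (−6, 1) these give x − 2y = −8 and x + 2y = −4.

x − 2y = −8 and x + 2y = −4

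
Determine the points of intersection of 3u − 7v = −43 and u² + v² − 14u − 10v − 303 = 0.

(−12, 1) and (23, 16)

Substitute v = (43 + 3u)/7:
58u² − 638u − 16008 = 0  ⟹  u² − 11u − 276 = 0
u = 23 or u = −12, giving (23, 16) and (−12, 1).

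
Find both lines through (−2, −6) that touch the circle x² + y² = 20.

Write the tangent as mx − y + (−6 − m·(−2)) = 0 and set its distance from the centre to 2√5:
(2m − (6))² = 20(m² + 1)
2m² + 3m − 2 = 0, so m = 1/2 or m = −2.
Through (−2, −6) these give x − 2y = 10 and 2x + y = −10.

x − 2y = 10 and 2x + y = −10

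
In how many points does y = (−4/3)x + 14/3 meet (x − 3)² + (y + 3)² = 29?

Substituting the line into the circle gives 25x² − 238x + 349 = 0.
Discriminant = (−238)² − 4·25·(349) = 21744 > 0.
Two real roots: the line is a secant.

2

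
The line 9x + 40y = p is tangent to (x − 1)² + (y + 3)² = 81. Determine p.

The line touches the circle iff its distance from (1, −3) is 9:
|9·1 + 40·(−3) − p| / √1681 = 9
|p − (−111)| = 9·41, so p = 258 or p = −480.

p = −480 or p = 258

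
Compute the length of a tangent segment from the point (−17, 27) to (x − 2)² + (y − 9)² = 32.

√653

Centre (2, 9), r² = 32. |PO|² = (−19)² + (18)² = 685.
Power of the point: PT² = |PO|² − r² = 653, so PT = √653.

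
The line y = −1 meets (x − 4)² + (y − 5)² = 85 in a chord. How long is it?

14

Express y = −1 and substitute into the circle:
x² − 8x − 33 = 0
x = 11 or x = −3, giving (11, −1) and (−3, −1).
Chord length = distance between (11, −1) and (−3, −1) = √196 = 14.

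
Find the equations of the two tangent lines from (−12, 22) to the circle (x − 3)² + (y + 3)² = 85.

9x + 2y = −64 and 6x + 7y = 82

A line y − (22) = m(x − (−12)) is tangent when its distance from (3, −3) is √85:
[m·(15) − (−25)]² = 85(m² + 1)
14m² + 75m + 54 = 0, so m = −9/2 or m = −6/7.
With m = −9/2: 9x + 2y = −64. With m = −6/7: 6x + 7y = 82.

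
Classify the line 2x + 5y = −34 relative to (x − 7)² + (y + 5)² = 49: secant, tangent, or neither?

Centre (7, −5), r² = 49. Distance² from centre to line = (23)²/29 = 529/29.
Since d² < r², the line cuts the circle twice.

secant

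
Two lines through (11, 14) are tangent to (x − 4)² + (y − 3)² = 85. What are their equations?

Write the tangent as mx − y + (14 − m·(11)) = 0 and set its distance from the centre to √85:
[m·(−7) − (−11)]² = 85(m² + 1)
18m² + 77m − 18 = 0, so m = 2/9 or m = −9/2.
With m = 2/9: 2x − 9y = −104. With m = −9/2: 9x + 2y = 127.

2x − 9y = −104 and 9x + 2y = 127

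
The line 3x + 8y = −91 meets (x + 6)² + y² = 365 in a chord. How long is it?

Substitute y = (−91 − 3x)/8:
73x² + 1314x − 12775 = 0  ⟹  x² + 18x − 175 = 0
x = 7 or x = −25, giving (7, −14) and (−25, −2).
|(7, −14) − (−25, −2)| = √((32)² + (−12)²) = 4√73.

4√73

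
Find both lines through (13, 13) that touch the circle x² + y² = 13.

Write the tangent as mx − y + (13 − m·(13)) = 0 and set its distance from the centre to √13:
[m·(−13) − (−13)]² = 13(m² + 1)
6m² − 13m + 6 = 0, so m = 3/2 or m = 2/3.
Through (13, 13) these give 3x − 2y = 13 and 2x − 3y = −13.

3x − 2y = 13 and 2x − 3y = −13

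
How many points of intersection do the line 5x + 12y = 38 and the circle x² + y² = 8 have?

Substituting the line into the circle gives 169x² − 380x + 292 = 0.
Δ = 144400 − 197392 = −52992.
No real roots: the line does not meet the circle.

0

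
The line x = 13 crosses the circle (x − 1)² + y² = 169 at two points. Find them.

The line gives x = 13. Substituting into the circle:
y² − 25 = 0
y = 5 or y = −5, giving (13, 5) and (13, −5).

(13, −5) and (13, 5)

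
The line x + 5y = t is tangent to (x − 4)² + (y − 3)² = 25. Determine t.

t = 19 ± 5√26

Tangency holds when the distance from the centre (4, 3) to the line equals the radius 5:
|1·4 + 5·3 − t| / √26 = 5
|t − (19)| = 5√26.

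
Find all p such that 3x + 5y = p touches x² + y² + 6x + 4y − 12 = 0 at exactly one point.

For a tangent, require d(centre, line) = r = 5.
|3·(−3) + 5·(−2) − p| / √34 = 5
|p − (−19)| = 5√34.

p = −19 ± 5√34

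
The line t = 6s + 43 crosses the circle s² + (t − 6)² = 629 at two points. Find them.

Express t = 6s + 43 and substitute into the circle:
37s² + 444s + 740 = 0  ⟹  s² + 12s + 20 = 0
s = −2 or s = −10, giving (−2, 31) and (−10, −17).

(−10, −17) and (−2, 31)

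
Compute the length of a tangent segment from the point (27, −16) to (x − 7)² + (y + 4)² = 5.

Centre (7, −4), r² = 5. |PO|² = (20)² + (−12)² = 544.
Power of the point: PT² = |PO|² − r² = 539, so PT = 7√11.

7√11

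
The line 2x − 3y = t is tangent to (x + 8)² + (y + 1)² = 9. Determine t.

t = −13 ± 3√13

The line touches the circle iff its distance from (−8, −1) is 3:
|2·(−8) − 3·(−1) − t| / √13 = 3
|t − (−13)| = 3√13.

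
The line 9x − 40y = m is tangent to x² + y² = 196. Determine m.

Tangency holds when the distance from the centre (0, 0) to the line equals the radius 14:
|9·0 − 40·0 − m| / √1681 = 14
|m| = 14·41, so m = 574 or m = −574.

m = −574 or m = 574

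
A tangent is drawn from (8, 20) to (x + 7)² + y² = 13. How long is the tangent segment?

6√17

With centre O = (−7, 0), |OP|² = 625 and r² = 13.
The tangent meets the radius at right angles, so tangent² = |PO|² − r² = 625 − 13 = 612.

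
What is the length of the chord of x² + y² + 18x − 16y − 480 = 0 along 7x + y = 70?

The distance from (−9, 8) to the line is 125/√50, and r² = 625.
Half the chord is √(r² − d²) = √(625/2), so the full chord is 25√2.

25√2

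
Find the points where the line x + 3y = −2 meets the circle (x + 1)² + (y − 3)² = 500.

(−23, 7) and (19, −7)

Substitute y = (−2 − x)/3:
10x² + 40x − 4370 = 0  ⟹  x² + 4x − 437 = 0
x = 19 or x = −23, giving (19, −7) and (−23, 7).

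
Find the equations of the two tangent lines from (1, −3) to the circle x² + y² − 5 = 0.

x + 2y = −5 and 2x − y = 5

A line y − (−3) = m(x − (1)) is tangent when its distance from (0, 0) is √5:
[m·(−1) − (3)]² = 5(m² + 1)
2m² − 3m − 2 = 0, so m = −1/2 or m = 2.
Through (1, −3) these give x + 2y = −5 and 2x − y = 5.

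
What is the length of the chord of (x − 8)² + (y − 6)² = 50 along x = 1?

2

The line gives x = 1. Substituting into the circle:
y² − 12y + 35 = 0
y = 7 or y = 5, giving (1, 7) and (1, 5).
|(1, 7) − (1, 5)| = √((0)² + (2)²) = 2.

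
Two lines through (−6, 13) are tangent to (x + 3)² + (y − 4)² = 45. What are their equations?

x + 2y = 20 and 2x − y = −25

Write the tangent as mx − y + (13 − m·(−6)) = 0 and set its distance from the centre to 3√5:
[m·(3) − (−9)]² = 45(m² + 1)
2m² − 3m − 2 = 0, so m = −1/2 or m = 2.
With m = −1/2: x + 2y = 20. With m = 2: 2x − y = −25.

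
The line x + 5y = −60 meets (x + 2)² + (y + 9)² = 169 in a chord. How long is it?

Centre (−2, −9), r² = 169. Perpendicular distance d from centre to line = |13| / √26 = 13/√26.
Half the chord is √(r² − d²) = √(325/2), so the full chord is 5√26.

5√26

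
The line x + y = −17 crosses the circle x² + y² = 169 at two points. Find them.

(−12, −5) and (−5, −12)

Substitute y = −x − 17:
2x² + 34x + 120 = 0  ⟹  x² + 17x + 60 = 0
x = −5 or x = −12, giving (−5, −12) and (−12, −5).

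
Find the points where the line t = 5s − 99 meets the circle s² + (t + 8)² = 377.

(16, −19) and (19, −4)

Express t = 5s − 99 and substitute into the circle:
26s² − 910s + 7904 = 0  ⟹  s² − 35s + 304 = 0
s = 19 or s = 16, giving (19, −4) and (16, −19).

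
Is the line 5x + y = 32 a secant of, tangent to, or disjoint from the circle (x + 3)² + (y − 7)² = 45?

disjoint

Substituting the line into the circle gives 26x² − 244x + 589 = 0.
Δ = 59536 − 61256 = −1720.
No real roots: the line does not meet the circle.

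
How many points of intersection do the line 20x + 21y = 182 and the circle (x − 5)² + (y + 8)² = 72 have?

0

Centre (5, −8), r² = 72. Distance² from centre to line = (−250)²/841 = 62500/841.
Since d² > r², the line lies outside the circle.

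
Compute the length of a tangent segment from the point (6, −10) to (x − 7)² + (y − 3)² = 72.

With centre O = (7, 3), |OP|² = 170 and r² = 72.
The tangent meets the radius at right angles, so tangent² = |PO|² − r² = 170 − 72 = 98.

7√2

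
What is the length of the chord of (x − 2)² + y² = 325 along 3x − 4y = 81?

Express y = (−81 + 3x)/4 and substitute into the circle:
25x² − 550x + 1425 = 0  ⟹  x² − 22x + 57 = 0
x = 19 or x = 3, giving (19, −6) and (3, −18).
|(19, −6) − (3, −18)| = √((16)² + (12)²) = 20.

20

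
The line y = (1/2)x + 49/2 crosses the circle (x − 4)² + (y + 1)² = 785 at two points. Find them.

(−19, 15) and (5, 27)

Express y = (49 + x)/2 and substitute into the circle:
5x² + 70x − 475 = 0  ⟹  x² + 14x − 95 = 0
x = 5 or x = −19, giving (5, 27) and (−19, 15).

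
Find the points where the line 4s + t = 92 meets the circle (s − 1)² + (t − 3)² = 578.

From the line, t = −4s + 92. Substituting:
17s² − 714s + 7344 = 0  ⟹  s² − 42s + 432 = 0
s = 24 or s = 18, giving (24, −4) and (18, 20).

(18, 20) and (24, −4)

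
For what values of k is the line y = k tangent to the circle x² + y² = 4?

k = −2 or k = 2

Tangency holds when the distance from the centre (0, 0) to the line equals the radius 2:
|0·0 + 1·0 − k| / √1 = 2
|k| = 2, so k = 2 or k = −2.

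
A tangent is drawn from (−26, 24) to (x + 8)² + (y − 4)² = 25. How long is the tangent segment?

With centre O = (−8, 4), |OP|² = 724 and r² = 25.
By the tangent–radius right angle, tangent length = √(|PO|² − r²) = √699.

√699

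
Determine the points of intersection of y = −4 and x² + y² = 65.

(−7, −4) and (7, −4)

From the line, y = −4. Substituting:
x² − 49 = 0
x = 7 or x = −7, giving (7, −4) and (−7, −4).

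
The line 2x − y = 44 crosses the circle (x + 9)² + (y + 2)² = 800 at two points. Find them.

Express y = 2x − 44 and substitute into the circle:
5x² − 150x + 1045 = 0  ⟹  x² − 30x + 209 = 0
x = 19 or x = 11, giving (19, −6) and (11, −22).

(11, −22) and (19, −6)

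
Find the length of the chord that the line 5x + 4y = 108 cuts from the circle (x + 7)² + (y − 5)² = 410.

2√41

From the line, y = (108 − 5x)/4. Substituting:
41x² − 656x + 1968 = 0  ⟹  x² − 16x + 48 = 0
x = 12 or x = 4, giving (12, 12) and (4, 22).
Chord length = distance between (12, 12) and (4, 22) = √164 = 2√41.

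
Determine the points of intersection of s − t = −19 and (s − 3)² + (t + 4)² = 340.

(−11, 8) and (−9, 10)

Substitute t = s + 19:
2s² + 40s + 198 = 0  ⟹  s² + 20s + 99 = 0
s = −9 or s = −11, giving (−9, 10) and (−11, 8).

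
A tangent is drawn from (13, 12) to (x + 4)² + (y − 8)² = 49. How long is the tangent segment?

With centre O = (−4, 8), |OP|² = 305 and r² = 49.
By the tangent–radius right angle, tangent length = √(|PO|² − r²) = √256 = 16.

16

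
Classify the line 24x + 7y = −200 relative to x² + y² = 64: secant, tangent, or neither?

Substituting the line into the circle gives 625x² + 9600x + 36864 = 0.
Δ = 92160000 − 92160000 = 0.
A repeated root: the line is tangent.

tangent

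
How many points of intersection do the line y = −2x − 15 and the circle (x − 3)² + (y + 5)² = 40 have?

Substituting the line into the circle gives 5x² + 34x + 69 = 0.
Δ = 1156 − 1380 = −224.
No real roots: the line does not meet the circle.

0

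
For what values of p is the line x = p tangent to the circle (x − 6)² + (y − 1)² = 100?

p = −4 or p = 16

The line touches the circle iff its distance from (6, 1) is 10:
|1·6 + 0·1 − p| / √1 = 10
|p − (6)| = 10, so p = 16 or p = −4.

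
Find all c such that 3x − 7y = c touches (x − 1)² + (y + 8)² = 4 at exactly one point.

c = 59 ± 2√58

Tangency holds when the distance from the centre (1, −8) to the line equals the radius 2:
|3·1 − 7·(−8) − c| / √58 = 2
|c − (59)| = 2√58.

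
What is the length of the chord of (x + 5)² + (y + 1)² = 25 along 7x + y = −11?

5√2

The distance from (−5, −1) to the line is 25/√50, and r² = 25.
Chord = 2√(r² − d²) = 2·√(25/2) = 5√2.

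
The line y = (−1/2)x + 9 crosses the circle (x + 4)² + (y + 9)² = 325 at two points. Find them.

(2, 8) and (6, 6)

From the line, y = (18 − x)/2. Substituting:
5x² − 40x + 60 = 0  ⟹  x² − 8x + 12 = 0
x = 6 or x = 2, giving (6, 6) and (2, 8).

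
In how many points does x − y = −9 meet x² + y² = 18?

0

d² = (1·0 − 1·0 − (−9))²/2 = 81/2; r² = 18.
Since d² > r², the line lies outside the circle.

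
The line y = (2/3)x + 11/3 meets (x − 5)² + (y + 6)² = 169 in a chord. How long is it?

4√13

Substitute y = (11 + 2x)/3:
13x² + 26x − 455 = 0  ⟹  x² + 2x − 35 = 0
x = 5 or x = −7, giving (5, 7) and (−7, −1).
|(5, 7) − (−7, −1)| = √((12)² + (8)²) = 4√13.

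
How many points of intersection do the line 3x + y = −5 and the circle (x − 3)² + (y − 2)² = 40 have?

2

d² = (3·3 + 1·2 − (−5))²/10 = 128/5; r² = 40.
Since d² < r², the line cuts the circle twice.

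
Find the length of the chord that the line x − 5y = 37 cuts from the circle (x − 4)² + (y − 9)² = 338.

4√26

Centre (4, 9), r² = 338. Perpendicular distance d from centre to line = |−78| / √26 = 78/√26.
Chord = 2√(r² − d²) = 2·√(104) = 4√26.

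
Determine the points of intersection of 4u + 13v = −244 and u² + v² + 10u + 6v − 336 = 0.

(−22, −12) and (4, −20)

Express v = (−244 − 4u)/13 and substitute into the circle:
185u² + 3330u − 16280 = 0  ⟹  u² + 18u − 88 = 0
u = 4 or u = −22, giving (4, −20) and (−22, −12).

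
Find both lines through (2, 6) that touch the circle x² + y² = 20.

x − 2y = −10 and 2x + y = 10

Let a tangent through (2, 6) have slope m. Its distance from (0, 0) must equal 2√5:
(−2m − (−6))² = 20(m² + 1)
2m² + 3m − 2 = 0, so m = 1/2 or m = −2.
With m = 1/2: x − 2y = −10. With m = −2: 2x + y = 10.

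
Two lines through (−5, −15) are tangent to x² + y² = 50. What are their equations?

A line y − (−15) = m(x − (−5)) is tangent when its distance from (0, 0) is 5√2:
[m·(5) − (15)]² = 50(m² + 1)
m² + 6m − 7 = 0, so m = 1 or m = −7.
With m = 1: x − y = 10. With m = −7: 7x + y = −50.

x − y = 10 and 7x + y = −50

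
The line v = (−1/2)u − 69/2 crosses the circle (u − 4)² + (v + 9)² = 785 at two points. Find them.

(−19, −25) and (5, −37)

Express v = (−69 − u)/2 and substitute into the circle:
5u² + 70u − 475 = 0  ⟹  u² + 14u − 95 = 0
u = 5 or u = −19, giving (5, −37) and (−19, −25).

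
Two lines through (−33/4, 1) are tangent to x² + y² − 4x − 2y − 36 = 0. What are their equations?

4x − 5y = −38 and 4x + 5y = −28

Write the tangent as mx − y + (1 − m·(−33/4)) = 0 and set its distance from the centre to √41:
(41/4m − (0))² = 41(m² + 1)
25m² − 16 = 0, so m = 4/5 or m = −4/5.
Through (−33/4, 1) these give 4x − 5y = −38 and 4x + 5y = −28.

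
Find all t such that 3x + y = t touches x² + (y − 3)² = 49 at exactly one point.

Tangency holds when the distance from the centre (0, 3) to the line equals the radius 7:
|3·0 + 1·3 − t| / √10 = 7
|t − (3)| = 7√10.

t = 3 ± 7√10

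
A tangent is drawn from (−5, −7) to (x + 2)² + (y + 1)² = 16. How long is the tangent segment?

Centre (−2, −1), r² = 16. |PO|² = (−3)² + (−6)² = 45.
By the tangent–radius right angle, tangent length = √(|PO|² − r²) = √29.

√29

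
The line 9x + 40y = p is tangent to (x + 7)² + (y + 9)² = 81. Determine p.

For a tangent, require d(centre, line) = r = 9.
|9·(−7) + 40·(−9) − p| / √1681 = 9
|p − (−423)| = 9·41, so p = −54 or p = −792.

p = −792 or p = −54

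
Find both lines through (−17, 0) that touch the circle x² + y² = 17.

x − 4y = −17 and x + 4y = −17

A line y − (0) = m(x − (−17)) is tangent when its distance from (0, 0) is √17:
(17m − (0))² = 17(m² + 1)
16m² − 1 = 0, so m = 1/4 or m = −1/4.
With m = 1/4: x − 4y = −17. With m = −1/4: x + 4y = −17.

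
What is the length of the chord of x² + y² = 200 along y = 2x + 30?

4√5

The distance from (0, 0) to the line is 30/√5, and r² = 200.
Chord = 2√(r² − d²) = 2·√(20) = 4√5.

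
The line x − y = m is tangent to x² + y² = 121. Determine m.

m = ±11√2

For a tangent, require d(centre, line) = r = 11.
|1·0 − 1·0 − m| / √2 = 11
|m| = 11√2.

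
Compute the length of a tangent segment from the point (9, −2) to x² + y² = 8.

The centre is (0, 0) and r = 2√2. The square of the distance from P to the centre is 81 + 4 = 85.
The tangent meets the radius at right angles, so tangent² = |PO|² − r² = 85 − 8 = 77.

√77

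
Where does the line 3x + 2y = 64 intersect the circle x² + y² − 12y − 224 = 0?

From the line, y = (64 − 3x)/2. Substituting:
13x² − 312x + 1664 = 0  ⟹  x² − 24x + 128 = 0
x = 16 or x = 8, giving (16, 8) and (8, 20).

(8, 20) and (16, 8)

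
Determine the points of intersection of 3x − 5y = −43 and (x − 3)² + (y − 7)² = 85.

Substitute y = (43 + 3x)/5:
34x² − 102x − 1836 = 0  ⟹  x² − 3x − 54 = 0
x = 9 or x = −6, giving (9, 14) and (−6, 5).

(−6, 5) and (9, 14)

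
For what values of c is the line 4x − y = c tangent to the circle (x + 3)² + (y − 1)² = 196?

c = −13 ± 14√17

For a tangent, require d(centre, line) = r = 14.
|4·(−3) − 1·1 − c| / √17 = 14
|c − (−13)| = 14√17.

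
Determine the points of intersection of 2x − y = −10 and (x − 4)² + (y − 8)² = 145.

Express y = 2x + 10 and substitute into the circle:
5x² − 125 = 0  ⟹  x² − 25 = 0
x = 5 or x = −5, giving (5, 20) and (−5, 0).

(−5, 0) and (5, 20)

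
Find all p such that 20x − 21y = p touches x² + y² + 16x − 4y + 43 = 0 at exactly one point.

p = −347 or p = −57

For a tangent, require d(centre, line) = r = 5.
|20·(−8) − 21·2 − p| / √841 = 5
|p − (−202)| = 5·29, so p = −57 or p = −347.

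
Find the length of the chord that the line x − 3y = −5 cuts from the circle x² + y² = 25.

3√10

Substitute y = (5 + x)/3:
10x² + 10x − 200 = 0  ⟹  x² + x − 20 = 0
x = 4 or x = −5, giving (4, 3) and (−5, 0).
Chord length = distance between (4, 3) and (−5, 0) = √90 = 3√10.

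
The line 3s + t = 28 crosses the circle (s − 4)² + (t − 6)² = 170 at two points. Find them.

Substitute t = −3s + 28:
10s² − 140s + 330 = 0  ⟹  s² − 14s + 33 = 0
s = 11 or s = 3, giving (11, −5) and (3, 19).

(3, 19) and (11, −5)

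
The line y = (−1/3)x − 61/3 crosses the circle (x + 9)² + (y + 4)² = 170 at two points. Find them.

Express y = (−61 − x)/3 and substitute into the circle:
10x² + 260x + 1600 = 0  ⟹  x² + 26x + 160 = 0
x = −10 or x = −16, giving (−10, −17) and (−16, −15).

(−16, −15) and (−10, −17)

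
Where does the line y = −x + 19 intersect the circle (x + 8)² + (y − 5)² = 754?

(−13, 32) and (19, 0)

Express y = −x + 19 and substitute into the circle:
2x² − 12x − 494 = 0  ⟹  x² − 6x − 247 = 0
x = 19 or x = −13, giving (19, 0) and (−13, 32).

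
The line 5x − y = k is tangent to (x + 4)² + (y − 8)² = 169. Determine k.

k = −28 ± 13√26

The line touches the circle iff its distance from (−4, 8) is 13:
|5·(−4) − 1·8 − k| / √26 = 13
|k − (−28)| = 13√26.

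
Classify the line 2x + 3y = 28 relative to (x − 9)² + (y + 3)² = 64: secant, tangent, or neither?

d² = (2·9 + 3·(−3) − (28))²/13 = 361/13; r² = 64.
Since d² < r², the line cuts the circle twice.

secant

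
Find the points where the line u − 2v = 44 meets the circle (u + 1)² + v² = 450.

(2, −21) and (14, −15)

Express v = (−44 + u)/2 and substitute into the circle:
5u² − 80u + 140 = 0  ⟹  u² − 16u + 28 = 0
u = 14 or u = 2, giving (14, −15) and (2, −21).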